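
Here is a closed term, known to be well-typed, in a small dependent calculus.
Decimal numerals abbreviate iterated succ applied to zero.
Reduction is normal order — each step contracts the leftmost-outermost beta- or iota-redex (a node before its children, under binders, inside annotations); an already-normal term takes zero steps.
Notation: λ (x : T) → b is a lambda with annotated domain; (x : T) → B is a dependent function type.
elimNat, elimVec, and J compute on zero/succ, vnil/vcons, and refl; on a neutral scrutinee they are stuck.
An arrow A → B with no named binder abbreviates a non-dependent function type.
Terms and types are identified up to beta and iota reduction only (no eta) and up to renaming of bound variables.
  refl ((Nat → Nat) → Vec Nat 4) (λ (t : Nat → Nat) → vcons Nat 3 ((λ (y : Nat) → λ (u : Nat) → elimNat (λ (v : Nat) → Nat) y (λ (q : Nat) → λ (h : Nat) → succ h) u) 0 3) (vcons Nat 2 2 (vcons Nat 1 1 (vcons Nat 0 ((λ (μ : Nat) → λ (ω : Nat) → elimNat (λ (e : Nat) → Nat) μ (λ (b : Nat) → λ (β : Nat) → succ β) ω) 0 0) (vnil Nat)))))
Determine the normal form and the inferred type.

normal form:
  refl ((Nat → Nat) → Vec Nat 4) (λ (t : Nat → Nat) → vcons Nat 3 3 (vcons Nat 2 2 (vcons Nat 1 1 (vcons Nat 0 0 (vnil Nat)))))
inferred type:
  Eq ((Nat → Nat) → Vec Nat 4) (λ (t : Nat → Nat) → vcons Nat 3 3 (vcons Nat 2 2 (vcons Nat 1 1 (vcons Nat 0 0 (vnil Nat))))) (λ (y : Nat → Nat) → vcons Nat 3 3 (vcons Nat 2 2 (vcons Nat 1 1 (vcons Nat 0 0 (vnil Nat)))))


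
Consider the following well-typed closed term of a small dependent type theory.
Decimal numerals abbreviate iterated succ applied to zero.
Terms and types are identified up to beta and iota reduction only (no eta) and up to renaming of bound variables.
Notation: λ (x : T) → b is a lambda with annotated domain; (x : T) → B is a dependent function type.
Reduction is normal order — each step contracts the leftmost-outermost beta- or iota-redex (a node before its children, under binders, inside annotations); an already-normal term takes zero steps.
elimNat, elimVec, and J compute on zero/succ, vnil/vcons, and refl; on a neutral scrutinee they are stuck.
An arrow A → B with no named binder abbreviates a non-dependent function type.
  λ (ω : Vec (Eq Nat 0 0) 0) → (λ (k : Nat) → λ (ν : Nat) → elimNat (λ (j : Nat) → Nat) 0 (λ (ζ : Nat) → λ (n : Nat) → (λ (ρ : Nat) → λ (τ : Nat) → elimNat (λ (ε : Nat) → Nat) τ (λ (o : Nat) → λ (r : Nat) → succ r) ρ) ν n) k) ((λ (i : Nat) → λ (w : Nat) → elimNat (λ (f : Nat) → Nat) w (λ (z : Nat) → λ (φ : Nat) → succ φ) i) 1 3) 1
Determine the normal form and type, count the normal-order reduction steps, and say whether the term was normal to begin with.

normal form:
  λ (ω : Vec (Eq Nat 0 0) 0) → 4
the term's type:
  Vec (Eq Nat 0 0) 0 → Nat
normal-order step count: 27
term was already normal: no
first contracted redex: a beta-redex


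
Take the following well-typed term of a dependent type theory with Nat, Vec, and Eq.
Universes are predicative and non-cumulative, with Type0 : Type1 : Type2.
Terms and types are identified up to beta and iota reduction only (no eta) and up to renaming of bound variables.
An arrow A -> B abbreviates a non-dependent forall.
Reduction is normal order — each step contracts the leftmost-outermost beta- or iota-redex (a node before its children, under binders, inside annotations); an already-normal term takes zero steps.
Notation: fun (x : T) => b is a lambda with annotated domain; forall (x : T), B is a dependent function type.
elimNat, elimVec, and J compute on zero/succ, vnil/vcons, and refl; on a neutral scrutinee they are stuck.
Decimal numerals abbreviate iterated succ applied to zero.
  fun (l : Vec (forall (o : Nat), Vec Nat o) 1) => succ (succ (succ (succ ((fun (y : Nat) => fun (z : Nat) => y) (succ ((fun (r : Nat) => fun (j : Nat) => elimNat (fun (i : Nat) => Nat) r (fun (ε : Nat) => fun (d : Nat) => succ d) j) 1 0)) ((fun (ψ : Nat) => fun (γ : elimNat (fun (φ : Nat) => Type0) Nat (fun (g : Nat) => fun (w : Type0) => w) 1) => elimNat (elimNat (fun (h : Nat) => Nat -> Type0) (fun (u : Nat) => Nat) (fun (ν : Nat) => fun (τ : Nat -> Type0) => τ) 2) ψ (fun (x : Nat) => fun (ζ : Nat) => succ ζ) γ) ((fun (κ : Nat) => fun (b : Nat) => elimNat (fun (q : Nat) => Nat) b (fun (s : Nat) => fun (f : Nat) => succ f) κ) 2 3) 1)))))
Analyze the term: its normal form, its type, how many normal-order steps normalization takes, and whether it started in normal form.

reduced normal form:
  fun (l : Vec (forall (o : Nat), Vec Nat o) 1) => 6
inferred type:
  Vec (forall (l : Nat), Vec Nat l) 1 -> Nat
steps to reach normal form (normal order): 5
started in normal form: no
first contracted redex: a beta-redex


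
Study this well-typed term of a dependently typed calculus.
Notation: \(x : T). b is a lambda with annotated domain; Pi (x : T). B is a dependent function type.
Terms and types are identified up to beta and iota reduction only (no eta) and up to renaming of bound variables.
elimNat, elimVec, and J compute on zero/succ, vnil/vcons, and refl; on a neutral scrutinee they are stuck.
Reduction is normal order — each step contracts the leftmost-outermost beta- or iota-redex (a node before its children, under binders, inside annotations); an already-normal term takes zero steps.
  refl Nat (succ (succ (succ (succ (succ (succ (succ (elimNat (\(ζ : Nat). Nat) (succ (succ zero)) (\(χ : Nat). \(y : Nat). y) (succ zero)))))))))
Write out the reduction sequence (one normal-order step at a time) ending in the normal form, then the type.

normal-order reduction:
  refl Nat (succ (succ (succ (succ (succ (succ (succ (elimNat (\(ζ : Nat). Nat) (succ (succ zero)) (\(χ : Nat). \(y : Nat). y) (succ zero)))))))))
  ~> refl Nat (succ (succ (succ (succ (succ (succ (succ ((\(ζ : Nat). \(χ : Nat). χ) zero (elimNat (\(y : Nat). Nat) (succ (succ zero)) (\(τ : Nat). \(η : Nat). η) zero)))))))))
  ~> refl Nat (succ (succ (succ (succ (succ (succ (succ ((\(ζ : Nat). ζ) (elimNat (\(χ : Nat). Nat) (succ (succ zero)) (\(y : Nat). \(τ : Nat). τ) zero)))))))))
  ~> refl Nat (succ (succ (succ (succ (succ (succ (succ (elimNat (\(ζ : Nat). Nat) (succ (succ zero)) (\(χ : Nat). \(y : Nat). y) zero))))))))
  ~> refl Nat (succ (succ (succ (succ (succ (succ (succ (succ (succ zero)))))))))
type:
  Eq Nat (succ (succ (succ (succ (succ (succ (succ (succ (succ zero))))))))) (succ (succ (succ (succ (succ (succ (succ (succ (succ zero)))))))))


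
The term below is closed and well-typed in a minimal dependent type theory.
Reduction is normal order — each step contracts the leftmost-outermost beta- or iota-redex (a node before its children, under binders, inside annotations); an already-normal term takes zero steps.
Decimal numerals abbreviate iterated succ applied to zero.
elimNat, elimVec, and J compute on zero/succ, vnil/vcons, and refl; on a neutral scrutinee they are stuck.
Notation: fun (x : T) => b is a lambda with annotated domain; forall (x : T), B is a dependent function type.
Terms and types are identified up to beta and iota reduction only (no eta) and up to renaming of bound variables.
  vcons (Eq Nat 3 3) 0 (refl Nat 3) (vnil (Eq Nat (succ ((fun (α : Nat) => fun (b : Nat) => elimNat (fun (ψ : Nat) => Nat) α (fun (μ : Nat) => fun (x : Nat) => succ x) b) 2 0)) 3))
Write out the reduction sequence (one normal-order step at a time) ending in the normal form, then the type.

normal-order reduction sequence:
  vcons (Eq Nat 3 3) 0 (refl Nat 3) (vnil (Eq Nat (succ ((fun (α : Nat) => fun (b : Nat) => elimNat (fun (ψ : Nat) => Nat) α (fun (μ : Nat) => fun (x : Nat) => succ x) b) 2 0)) 3))
  ~> vcons (Eq Nat 3 3) 0 (refl Nat 3) (vnil (Eq Nat (succ ((fun (α : Nat) => elimNat (fun (b : Nat) => Nat) 2 (fun (ψ : Nat) => fun (μ : Nat) => succ μ) α) 0)) 3))
  ~> vcons (Eq Nat 3 3) 0 (refl Nat 3) (vnil (Eq Nat (succ (elimNat (fun (α : Nat) => Nat) 2 (fun (b : Nat) => fun (ψ : Nat) => succ ψ) 0)) 3))
  ~> vcons (Eq Nat 3 3) 0 (refl Nat 3) (vnil (Eq Nat 3 3))
the term's type:
  Vec (Eq Nat 3 3) 1


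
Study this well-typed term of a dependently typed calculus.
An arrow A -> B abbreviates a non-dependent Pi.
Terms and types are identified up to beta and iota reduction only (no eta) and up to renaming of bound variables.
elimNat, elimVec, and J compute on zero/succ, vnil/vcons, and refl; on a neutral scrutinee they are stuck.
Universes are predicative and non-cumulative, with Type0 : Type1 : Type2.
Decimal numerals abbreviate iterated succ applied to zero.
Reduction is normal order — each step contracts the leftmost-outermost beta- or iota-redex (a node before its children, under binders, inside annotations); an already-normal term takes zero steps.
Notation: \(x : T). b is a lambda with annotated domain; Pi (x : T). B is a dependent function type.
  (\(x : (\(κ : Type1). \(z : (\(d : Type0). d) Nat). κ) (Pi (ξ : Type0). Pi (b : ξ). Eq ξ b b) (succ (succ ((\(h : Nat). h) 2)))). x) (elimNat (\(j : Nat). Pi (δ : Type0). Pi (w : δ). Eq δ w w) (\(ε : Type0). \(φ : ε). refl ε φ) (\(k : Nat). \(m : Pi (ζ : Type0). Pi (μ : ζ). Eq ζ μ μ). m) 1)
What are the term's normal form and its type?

resulting normal form:
  \(x : Type0). \(κ : x). refl x κ
the term's type:
  Pi (x : Type0). Pi (κ : x). Eq x κ κ
observation: the term reaches its normal form after 5 normal-order steps.


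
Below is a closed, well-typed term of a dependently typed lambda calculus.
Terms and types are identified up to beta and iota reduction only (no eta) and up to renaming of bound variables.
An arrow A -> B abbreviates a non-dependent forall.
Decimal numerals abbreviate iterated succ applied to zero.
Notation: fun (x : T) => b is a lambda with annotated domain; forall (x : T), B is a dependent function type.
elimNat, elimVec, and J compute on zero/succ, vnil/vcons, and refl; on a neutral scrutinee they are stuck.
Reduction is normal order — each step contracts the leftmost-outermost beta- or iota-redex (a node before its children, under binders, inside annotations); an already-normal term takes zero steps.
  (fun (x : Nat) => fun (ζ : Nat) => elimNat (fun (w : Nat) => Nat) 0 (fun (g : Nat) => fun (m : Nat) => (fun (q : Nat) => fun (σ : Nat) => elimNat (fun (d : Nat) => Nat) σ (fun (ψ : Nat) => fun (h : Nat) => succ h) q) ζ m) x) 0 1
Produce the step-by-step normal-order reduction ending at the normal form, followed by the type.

normal-order reduction:
  (fun (x : Nat) => fun (ζ : Nat) => elimNat (fun (w : Nat) => Nat) 0 (fun (g : Nat) => fun (m : Nat) => (fun (q : Nat) => fun (σ : Nat) => elimNat (fun (d : Nat) => Nat) σ (fun (ψ : Nat) => fun (h : Nat) => succ h) q) ζ m) x) 0 1
  ~> (fun (x : Nat) => elimNat (fun (ζ : Nat) => Nat) 0 (fun (w : Nat) => fun (g : Nat) => (fun (m : Nat) => fun (q : Nat) => elimNat (fun (σ : Nat) => Nat) q (fun (d : Nat) => fun (ψ : Nat) => succ ψ) m) x g) 0) 1
  ~> elimNat (fun (x : Nat) => Nat) 0 (fun (ζ : Nat) => fun (w : Nat) => (fun (g : Nat) => fun (m : Nat) => elimNat (fun (q : Nat) => Nat) m (fun (σ : Nat) => fun (d : Nat) => succ d) g) 1 w) 0
  ~> 0
inferred type:
  Nat


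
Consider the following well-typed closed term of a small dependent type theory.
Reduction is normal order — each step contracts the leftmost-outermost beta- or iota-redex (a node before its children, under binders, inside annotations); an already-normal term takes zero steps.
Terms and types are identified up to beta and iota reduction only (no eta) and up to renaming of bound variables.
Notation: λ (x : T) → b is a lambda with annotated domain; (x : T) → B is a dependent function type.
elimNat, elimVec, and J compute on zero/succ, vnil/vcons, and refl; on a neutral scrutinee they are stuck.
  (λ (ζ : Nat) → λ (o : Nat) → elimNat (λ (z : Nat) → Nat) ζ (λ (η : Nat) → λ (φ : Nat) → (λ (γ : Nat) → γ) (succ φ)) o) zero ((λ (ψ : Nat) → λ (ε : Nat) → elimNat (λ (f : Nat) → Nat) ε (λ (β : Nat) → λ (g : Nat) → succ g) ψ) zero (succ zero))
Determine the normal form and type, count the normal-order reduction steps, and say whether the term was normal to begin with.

resulting normal form:
  succ zero
inferred type:
  Nat
steps to reach normal form (normal order): 10
started in normal form: no
first redex: a beta-redex


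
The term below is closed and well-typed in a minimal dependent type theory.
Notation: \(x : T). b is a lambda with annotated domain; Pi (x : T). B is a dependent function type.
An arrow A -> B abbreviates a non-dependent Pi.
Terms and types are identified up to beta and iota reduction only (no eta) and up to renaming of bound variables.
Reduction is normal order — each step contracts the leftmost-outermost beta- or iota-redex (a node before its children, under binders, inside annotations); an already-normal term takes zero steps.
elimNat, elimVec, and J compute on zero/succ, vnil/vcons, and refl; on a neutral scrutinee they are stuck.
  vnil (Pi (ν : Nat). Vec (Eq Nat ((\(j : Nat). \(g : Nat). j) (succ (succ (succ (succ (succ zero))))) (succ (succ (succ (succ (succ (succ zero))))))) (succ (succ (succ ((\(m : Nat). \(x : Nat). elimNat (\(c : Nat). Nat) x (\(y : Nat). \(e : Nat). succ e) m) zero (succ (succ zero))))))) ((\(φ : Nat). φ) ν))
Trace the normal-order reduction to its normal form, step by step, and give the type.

reduction (normal order):
  vnil (Pi (ν : Nat). Vec (Eq Nat ((\(j : Nat). \(g : Nat). j) (succ (succ (succ (succ (succ zero))))) (succ (succ (succ (succ (succ (succ zero))))))) (succ (succ (succ ((\(m : Nat). \(x : Nat). elimNat (\(c : Nat). Nat) x (\(y : Nat). \(e : Nat). succ e) m) zero (succ (succ zero))))))) ((\(φ : Nat). φ) ν))
  ~> vnil (Pi (ν : Nat). Vec (Eq Nat ((\(j : Nat). succ (succ (succ (succ (succ zero))))) (succ (succ (succ (succ (succ (succ zero))))))) (succ (succ (succ ((\(g : Nat). \(m : Nat). elimNat (\(x : Nat). Nat) m (\(c : Nat). \(y : Nat). succ y) g) zero (succ (succ zero))))))) ((\(e : Nat). e) ν))
  ~> vnil (Pi (ν : Nat). Vec (Eq Nat (succ (succ (succ (succ (succ zero))))) (succ (succ (succ ((\(j : Nat). \(g : Nat). elimNat (\(m : Nat). Nat) g (\(x : Nat). \(c : Nat). succ c) j) zero (succ (succ zero))))))) ((\(y : Nat). y) ν))
  ~> vnil (Pi (ν : Nat). Vec (Eq Nat (succ (succ (succ (succ (succ zero))))) (succ (succ (succ ((\(j : Nat). elimNat (\(g : Nat). Nat) j (\(m : Nat). \(x : Nat). succ x) zero) (succ (succ zero))))))) ((\(c : Nat). c) ν))
  ~> vnil (Pi (ν : Nat). Vec (Eq Nat (succ (succ (succ (succ (succ zero))))) (succ (succ (succ (elimNat (\(j : Nat). Nat) (succ (succ zero)) (\(g : Nat). \(m : Nat). succ m) zero))))) ((\(x : Nat). x) ν))
  ~> vnil (Pi (ν : Nat). Vec (Eq Nat (succ (succ (succ (succ (succ zero))))) (succ (succ (succ (succ (succ zero)))))) ((\(j : Nat). j) ν))
  ~> vnil (Pi (ν : Nat). Vec (Eq Nat (succ (succ (succ (succ (succ zero))))) (succ (succ (succ (succ (succ zero)))))) ν)
the term's type:
  Vec (Pi (ν : Nat). Vec (Eq Nat (succ (succ (succ (succ (succ zero))))) (succ (succ (succ (succ (succ zero)))))) ν) zero


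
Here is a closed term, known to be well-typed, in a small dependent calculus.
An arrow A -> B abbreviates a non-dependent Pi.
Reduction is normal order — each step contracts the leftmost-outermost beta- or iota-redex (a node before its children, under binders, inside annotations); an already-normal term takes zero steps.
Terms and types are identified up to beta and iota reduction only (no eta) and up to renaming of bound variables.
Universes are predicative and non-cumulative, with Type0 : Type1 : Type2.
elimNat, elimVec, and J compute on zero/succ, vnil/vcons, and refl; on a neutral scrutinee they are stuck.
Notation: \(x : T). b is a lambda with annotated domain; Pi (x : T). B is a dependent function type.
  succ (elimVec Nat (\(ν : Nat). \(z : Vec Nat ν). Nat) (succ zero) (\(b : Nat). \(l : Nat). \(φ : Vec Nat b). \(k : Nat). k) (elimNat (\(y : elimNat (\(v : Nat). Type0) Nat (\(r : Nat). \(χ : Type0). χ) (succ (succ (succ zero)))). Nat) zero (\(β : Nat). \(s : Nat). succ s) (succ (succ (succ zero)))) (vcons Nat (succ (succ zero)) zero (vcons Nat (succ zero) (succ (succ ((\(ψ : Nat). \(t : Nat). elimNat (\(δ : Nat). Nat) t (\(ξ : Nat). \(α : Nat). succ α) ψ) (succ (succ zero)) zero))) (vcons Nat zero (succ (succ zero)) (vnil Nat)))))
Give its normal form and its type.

resulting normal form:
  succ (succ zero)
the term's type:
  Nat


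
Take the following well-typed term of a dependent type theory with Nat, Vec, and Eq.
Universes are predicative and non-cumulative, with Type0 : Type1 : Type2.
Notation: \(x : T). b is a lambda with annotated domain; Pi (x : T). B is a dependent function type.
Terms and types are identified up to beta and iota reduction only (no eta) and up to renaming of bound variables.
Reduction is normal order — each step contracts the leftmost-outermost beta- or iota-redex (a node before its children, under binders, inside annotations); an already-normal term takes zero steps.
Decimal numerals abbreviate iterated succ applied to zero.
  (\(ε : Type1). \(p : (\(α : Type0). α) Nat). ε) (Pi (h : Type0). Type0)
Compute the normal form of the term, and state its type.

resulting normal form:
  \(ε : Nat). Pi (p : Type0). Type0
inferred type:
  Pi (ε : Nat). Type1
observation: reduction starts at a beta-redex, and 2 normal-order steps reach the normal form.


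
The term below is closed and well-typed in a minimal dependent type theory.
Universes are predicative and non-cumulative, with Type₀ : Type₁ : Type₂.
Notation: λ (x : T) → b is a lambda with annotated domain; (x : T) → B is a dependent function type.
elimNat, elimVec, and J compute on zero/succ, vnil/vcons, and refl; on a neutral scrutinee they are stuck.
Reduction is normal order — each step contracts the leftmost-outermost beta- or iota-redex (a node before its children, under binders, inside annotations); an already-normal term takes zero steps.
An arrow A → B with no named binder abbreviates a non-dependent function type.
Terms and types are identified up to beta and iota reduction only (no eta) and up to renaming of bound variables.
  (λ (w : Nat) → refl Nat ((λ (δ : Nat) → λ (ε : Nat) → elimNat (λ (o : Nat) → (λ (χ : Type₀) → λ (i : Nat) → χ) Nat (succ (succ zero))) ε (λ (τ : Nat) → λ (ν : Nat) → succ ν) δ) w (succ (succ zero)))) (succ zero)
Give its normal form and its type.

reduced normal form:
  refl Nat (succ (succ (succ zero)))
type:
  Eq Nat (succ (succ (succ zero))) (succ (succ (succ zero)))


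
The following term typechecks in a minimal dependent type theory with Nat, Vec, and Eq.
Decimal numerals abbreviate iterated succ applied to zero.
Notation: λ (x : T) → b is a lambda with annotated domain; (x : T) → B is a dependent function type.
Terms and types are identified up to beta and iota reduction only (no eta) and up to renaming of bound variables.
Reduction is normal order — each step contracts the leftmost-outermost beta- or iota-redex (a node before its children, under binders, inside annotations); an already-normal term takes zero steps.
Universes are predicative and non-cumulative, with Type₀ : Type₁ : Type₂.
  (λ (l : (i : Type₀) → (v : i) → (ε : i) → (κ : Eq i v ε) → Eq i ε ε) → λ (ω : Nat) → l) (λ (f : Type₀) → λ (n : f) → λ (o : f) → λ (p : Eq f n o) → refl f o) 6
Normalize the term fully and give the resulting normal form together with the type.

reduced normal form:
  λ (l : Type₀) → λ (i : l) → λ (v : l) → λ (ε : Eq l i v) → refl l v
inferred type:
  (l : Type₀) → (i : l) → (v : l) → (ε : Eq l i v) → Eq l v v


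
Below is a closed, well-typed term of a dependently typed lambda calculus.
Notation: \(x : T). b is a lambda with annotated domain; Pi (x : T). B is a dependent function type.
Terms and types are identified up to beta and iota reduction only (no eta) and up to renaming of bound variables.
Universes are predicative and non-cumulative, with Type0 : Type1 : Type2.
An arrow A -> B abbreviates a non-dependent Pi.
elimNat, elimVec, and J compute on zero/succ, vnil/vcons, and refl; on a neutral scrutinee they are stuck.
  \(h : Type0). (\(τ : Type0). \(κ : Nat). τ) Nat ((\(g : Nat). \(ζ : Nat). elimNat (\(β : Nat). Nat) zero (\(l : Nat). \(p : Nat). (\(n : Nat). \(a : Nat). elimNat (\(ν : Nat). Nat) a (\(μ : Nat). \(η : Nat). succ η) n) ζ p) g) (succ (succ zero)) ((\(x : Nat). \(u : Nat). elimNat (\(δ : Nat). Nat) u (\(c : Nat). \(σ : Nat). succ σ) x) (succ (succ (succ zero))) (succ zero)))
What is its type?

type:
  Type0 -> Type0


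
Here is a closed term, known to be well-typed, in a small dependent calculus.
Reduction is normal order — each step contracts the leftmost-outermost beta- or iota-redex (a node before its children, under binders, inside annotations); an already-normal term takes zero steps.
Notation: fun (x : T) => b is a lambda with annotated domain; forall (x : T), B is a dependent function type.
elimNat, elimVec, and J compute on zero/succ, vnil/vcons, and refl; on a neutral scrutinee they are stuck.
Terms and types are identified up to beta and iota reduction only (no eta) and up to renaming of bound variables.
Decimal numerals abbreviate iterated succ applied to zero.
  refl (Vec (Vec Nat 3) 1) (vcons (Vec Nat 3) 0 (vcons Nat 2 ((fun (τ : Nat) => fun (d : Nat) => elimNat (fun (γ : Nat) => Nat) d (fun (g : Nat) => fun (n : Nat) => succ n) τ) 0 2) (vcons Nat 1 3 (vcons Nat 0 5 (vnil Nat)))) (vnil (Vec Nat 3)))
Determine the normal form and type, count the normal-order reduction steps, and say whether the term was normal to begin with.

reduced normal form:
  refl (Vec (Vec Nat 3) 1) (vcons (Vec Nat 3) 0 (vcons Nat 2 2 (vcons Nat 1 3 (vcons Nat 0 5 (vnil Nat)))) (vnil (Vec Nat 3)))
the term's type:
  Eq (Vec (Vec Nat 3) 1) (vcons (Vec Nat 3) 0 (vcons Nat 2 2 (vcons Nat 1 3 (vcons Nat 0 5 (vnil Nat)))) (vnil (Vec Nat 3))) (vcons (Vec Nat 3) 0 (vcons Nat 2 2 (vcons Nat 1 3 (vcons Nat 0 5 (vnil Nat)))) (vnil (Vec Nat 3)))
normal-order step count: 3
started in normal form: no
first redex: a beta-redex


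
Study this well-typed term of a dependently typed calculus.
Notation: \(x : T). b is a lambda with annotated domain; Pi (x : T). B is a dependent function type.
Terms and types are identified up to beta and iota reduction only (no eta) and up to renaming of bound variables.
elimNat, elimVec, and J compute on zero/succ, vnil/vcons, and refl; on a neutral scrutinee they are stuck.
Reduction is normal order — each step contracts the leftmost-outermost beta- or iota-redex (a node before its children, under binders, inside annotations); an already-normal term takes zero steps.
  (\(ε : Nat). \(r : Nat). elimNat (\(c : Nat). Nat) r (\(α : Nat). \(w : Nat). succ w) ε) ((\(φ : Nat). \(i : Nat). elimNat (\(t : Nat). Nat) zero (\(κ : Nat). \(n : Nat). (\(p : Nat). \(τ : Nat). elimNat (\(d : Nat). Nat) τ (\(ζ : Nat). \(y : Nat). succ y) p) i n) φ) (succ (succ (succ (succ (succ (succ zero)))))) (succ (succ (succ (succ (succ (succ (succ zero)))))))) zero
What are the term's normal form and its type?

resulting normal form:
  succ (succ (succ (succ (succ (succ (succ (succ (succ (succ (succ (succ (succ (succ (succ (succ (succ (succ (succ (succ (succ (succ (succ (succ (succ (succ (succ (succ (succ (succ (succ (succ (succ (succ (succ (succ (succ (succ (succ (succ (succ (succ zero)))))))))))))))))))))))))))))))))))))))))
the term's type:
  Nat
observation: contracting a beta-redex first, the term normalizes in 294 steps.


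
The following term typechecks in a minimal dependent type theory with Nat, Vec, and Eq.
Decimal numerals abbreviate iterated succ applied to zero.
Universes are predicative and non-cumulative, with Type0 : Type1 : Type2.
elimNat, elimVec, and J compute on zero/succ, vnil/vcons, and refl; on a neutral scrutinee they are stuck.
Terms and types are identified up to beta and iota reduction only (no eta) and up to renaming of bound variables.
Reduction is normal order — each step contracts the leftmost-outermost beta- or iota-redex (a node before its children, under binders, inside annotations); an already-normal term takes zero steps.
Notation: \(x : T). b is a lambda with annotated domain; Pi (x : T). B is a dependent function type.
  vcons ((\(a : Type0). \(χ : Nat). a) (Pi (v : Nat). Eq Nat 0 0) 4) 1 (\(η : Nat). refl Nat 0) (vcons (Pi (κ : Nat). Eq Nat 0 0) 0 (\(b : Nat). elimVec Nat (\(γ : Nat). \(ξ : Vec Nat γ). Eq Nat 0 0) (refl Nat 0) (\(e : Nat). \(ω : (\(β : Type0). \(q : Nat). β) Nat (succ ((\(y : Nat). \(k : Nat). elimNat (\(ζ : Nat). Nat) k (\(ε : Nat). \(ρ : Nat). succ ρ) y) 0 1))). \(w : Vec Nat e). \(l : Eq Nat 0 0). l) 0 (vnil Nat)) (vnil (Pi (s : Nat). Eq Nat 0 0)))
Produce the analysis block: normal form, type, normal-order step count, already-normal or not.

normal form:
  vcons (Pi (a : Nat). Eq Nat 0 0) 1 (\(χ : Nat). refl Nat 0) (vcons (Pi (v : Nat). Eq Nat 0 0) 0 (\(η : Nat). refl Nat 0) (vnil (Pi (κ : Nat). Eq Nat 0 0)))
type:
  Vec (Pi (a : Nat). Eq Nat 0 0) 2
reduction steps (normal order): 3
already normal: no
first redex: a beta-redex


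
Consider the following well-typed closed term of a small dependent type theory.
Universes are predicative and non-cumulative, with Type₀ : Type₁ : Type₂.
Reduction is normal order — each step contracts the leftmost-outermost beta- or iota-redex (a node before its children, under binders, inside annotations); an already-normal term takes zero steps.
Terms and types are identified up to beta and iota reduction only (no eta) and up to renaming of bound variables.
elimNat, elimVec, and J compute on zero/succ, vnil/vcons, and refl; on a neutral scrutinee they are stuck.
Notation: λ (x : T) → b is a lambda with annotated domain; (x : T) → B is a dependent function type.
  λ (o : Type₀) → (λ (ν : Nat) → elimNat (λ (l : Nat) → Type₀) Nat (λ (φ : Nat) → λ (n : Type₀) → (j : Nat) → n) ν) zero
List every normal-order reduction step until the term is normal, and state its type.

normal-order reduction:
  λ (o : Type₀) → (λ (ν : Nat) → elimNat (λ (l : Nat) → Type₀) Nat (λ (φ : Nat) → λ (n : Type₀) → (j : Nat) → n) ν) zero
  ~> λ (o : Type₀) → elimNat (λ (ν : Nat) → Type₀) Nat (λ (l : Nat) → λ (φ : Type₀) → (n : Nat) → φ) zero
  ~> λ (o : Type₀) → Nat
the term's type:
  (o : Type₀) → Type₀


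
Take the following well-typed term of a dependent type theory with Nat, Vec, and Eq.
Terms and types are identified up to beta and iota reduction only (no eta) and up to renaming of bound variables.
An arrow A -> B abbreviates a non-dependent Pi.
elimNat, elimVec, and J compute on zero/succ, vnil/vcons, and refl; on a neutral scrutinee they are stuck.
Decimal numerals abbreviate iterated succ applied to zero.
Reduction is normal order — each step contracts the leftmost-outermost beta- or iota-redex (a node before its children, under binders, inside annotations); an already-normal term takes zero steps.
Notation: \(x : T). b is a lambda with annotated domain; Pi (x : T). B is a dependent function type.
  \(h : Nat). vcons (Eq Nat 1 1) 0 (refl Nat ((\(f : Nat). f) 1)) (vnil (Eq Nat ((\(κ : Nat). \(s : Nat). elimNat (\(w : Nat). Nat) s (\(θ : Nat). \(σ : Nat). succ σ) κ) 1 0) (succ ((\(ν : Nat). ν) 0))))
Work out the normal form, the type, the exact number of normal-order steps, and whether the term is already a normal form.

normal form:
  \(h : Nat). vcons (Eq Nat 1 1) 0 (refl Nat 1) (vnil (Eq Nat 1 1))
inferred type:
  Nat -> Vec (Eq Nat 1 1) 1
reduction steps (normal order): 8
term was already normal: no
first redex: a beta-redex


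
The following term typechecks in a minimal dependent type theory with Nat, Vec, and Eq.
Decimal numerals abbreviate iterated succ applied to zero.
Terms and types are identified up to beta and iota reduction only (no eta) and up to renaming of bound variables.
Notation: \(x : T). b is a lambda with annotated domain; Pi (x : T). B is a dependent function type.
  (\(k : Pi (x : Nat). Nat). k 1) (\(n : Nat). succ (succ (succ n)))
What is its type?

inferred type:
  Nat


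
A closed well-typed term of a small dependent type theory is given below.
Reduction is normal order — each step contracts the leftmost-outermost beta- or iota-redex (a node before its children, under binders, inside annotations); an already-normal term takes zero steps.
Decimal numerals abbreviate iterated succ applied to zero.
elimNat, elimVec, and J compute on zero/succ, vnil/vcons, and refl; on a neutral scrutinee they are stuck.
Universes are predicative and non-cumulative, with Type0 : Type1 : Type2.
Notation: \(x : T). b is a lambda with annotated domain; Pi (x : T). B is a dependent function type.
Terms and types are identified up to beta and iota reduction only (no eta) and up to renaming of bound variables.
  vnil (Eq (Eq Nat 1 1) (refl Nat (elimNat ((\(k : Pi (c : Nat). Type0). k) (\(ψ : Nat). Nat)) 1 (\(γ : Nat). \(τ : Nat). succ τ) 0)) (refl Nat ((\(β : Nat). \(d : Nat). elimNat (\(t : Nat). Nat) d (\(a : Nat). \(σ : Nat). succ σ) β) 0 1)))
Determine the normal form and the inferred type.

normal form:
  vnil (Eq (Eq Nat 1 1) (refl Nat 1) (refl Nat 1))
type:
  Vec (Eq (Eq Nat 1 1) (refl Nat 1) (refl Nat 1)) 0


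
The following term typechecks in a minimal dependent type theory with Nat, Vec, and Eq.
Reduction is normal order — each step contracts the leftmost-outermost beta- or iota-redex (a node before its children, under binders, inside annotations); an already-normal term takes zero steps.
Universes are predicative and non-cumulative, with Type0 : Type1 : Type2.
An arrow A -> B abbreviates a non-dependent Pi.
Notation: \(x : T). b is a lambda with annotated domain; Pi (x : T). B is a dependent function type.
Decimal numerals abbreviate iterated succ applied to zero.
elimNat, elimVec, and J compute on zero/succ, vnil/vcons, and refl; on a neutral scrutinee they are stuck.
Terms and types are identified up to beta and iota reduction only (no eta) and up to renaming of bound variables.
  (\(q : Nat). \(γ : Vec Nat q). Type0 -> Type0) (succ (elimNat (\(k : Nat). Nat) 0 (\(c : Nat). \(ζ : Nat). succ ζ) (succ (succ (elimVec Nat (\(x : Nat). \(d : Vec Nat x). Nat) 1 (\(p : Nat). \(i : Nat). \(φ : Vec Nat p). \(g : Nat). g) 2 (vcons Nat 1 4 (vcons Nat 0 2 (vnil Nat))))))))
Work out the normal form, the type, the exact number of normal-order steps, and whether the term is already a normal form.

reduced normal form:
  \(q : Vec Nat 4). Type0 -> Type0
the term's type:
  Vec Nat 4 -> Type1
steps to reach normal form (normal order): 22
started in normal form: no
first redex: a beta-redex


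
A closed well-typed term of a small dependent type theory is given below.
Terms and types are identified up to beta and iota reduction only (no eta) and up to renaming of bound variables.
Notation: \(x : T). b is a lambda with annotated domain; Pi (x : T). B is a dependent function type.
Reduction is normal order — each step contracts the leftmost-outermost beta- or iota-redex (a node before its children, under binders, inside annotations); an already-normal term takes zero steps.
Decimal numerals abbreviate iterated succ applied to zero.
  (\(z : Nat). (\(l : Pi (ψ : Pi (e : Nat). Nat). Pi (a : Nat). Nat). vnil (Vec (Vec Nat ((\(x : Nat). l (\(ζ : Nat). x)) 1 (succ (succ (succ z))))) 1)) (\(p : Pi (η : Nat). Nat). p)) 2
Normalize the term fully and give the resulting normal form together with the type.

normal form:
  vnil (Vec (Vec Nat 1) 1)
type:
  Vec (Vec (Vec Nat 1) 1) 0


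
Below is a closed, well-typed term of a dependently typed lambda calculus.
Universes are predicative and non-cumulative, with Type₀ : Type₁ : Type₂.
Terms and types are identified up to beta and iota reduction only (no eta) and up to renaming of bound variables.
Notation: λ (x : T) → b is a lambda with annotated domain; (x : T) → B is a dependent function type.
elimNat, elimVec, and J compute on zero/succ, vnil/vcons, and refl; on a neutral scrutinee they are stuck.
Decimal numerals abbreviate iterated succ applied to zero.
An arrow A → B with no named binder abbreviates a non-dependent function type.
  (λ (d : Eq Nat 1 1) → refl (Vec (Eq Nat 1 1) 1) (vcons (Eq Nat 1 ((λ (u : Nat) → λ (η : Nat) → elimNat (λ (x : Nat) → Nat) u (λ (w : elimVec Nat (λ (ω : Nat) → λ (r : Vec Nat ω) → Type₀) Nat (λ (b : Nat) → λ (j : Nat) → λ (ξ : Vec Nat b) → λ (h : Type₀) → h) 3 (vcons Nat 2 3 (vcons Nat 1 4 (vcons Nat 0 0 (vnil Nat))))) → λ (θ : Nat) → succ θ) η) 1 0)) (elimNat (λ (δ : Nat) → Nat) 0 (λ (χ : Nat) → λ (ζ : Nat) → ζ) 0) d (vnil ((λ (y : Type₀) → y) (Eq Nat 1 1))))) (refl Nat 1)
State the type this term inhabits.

inferred type:
  Eq (Vec (Eq Nat 1 1) 1) (vcons (Eq Nat 1 1) 0 (refl Nat 1) (vnil (Eq Nat 1 1))) (vcons (Eq Nat 1 1) 0 (refl Nat 1) (vnil (Eq Nat 1 1)))


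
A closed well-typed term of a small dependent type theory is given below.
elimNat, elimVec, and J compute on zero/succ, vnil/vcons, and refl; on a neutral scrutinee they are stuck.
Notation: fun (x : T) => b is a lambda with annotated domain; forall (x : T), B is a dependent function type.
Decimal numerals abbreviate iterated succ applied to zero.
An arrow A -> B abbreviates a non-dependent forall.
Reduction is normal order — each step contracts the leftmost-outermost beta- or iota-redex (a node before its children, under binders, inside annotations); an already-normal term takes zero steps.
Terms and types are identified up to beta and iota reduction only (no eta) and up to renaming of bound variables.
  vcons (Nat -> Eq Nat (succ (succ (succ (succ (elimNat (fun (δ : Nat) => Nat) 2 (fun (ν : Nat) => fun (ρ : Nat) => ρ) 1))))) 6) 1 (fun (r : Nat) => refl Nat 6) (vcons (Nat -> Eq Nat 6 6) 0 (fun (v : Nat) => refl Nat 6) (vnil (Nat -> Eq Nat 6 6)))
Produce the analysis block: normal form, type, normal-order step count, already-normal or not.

reduced normal form:
  vcons (Nat -> Eq Nat 6 6) 1 (fun (δ : Nat) => refl Nat 6) (vcons (Nat -> Eq Nat 6 6) 0 (fun (ν : Nat) => refl Nat 6) (vnil (Nat -> Eq Nat 6 6)))
the term's type:
  Vec (Nat -> Eq Nat 6 6) 2
steps to reach normal form (normal order): 4
started in normal form: no
first redex: an elimNat iota-redex


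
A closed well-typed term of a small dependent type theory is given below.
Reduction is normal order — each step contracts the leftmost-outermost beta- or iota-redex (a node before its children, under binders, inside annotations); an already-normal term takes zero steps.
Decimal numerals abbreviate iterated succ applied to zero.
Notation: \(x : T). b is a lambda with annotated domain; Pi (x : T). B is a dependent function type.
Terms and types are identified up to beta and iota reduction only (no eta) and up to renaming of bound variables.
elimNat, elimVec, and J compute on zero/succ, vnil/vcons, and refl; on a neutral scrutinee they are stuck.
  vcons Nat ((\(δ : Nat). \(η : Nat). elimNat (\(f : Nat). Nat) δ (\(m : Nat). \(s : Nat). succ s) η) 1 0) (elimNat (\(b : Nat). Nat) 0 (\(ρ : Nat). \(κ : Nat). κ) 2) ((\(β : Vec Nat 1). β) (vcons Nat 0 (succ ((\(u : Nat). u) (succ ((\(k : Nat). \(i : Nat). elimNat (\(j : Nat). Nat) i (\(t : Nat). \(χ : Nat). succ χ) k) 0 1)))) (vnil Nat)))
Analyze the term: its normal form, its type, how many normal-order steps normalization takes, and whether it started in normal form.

reduced normal form:
  vcons Nat 1 0 (vcons Nat 0 3 (vnil Nat))
the term's type:
  Vec Nat 2
reduction steps (normal order): 15
already normal: no
first contracted redex: a beta-redex


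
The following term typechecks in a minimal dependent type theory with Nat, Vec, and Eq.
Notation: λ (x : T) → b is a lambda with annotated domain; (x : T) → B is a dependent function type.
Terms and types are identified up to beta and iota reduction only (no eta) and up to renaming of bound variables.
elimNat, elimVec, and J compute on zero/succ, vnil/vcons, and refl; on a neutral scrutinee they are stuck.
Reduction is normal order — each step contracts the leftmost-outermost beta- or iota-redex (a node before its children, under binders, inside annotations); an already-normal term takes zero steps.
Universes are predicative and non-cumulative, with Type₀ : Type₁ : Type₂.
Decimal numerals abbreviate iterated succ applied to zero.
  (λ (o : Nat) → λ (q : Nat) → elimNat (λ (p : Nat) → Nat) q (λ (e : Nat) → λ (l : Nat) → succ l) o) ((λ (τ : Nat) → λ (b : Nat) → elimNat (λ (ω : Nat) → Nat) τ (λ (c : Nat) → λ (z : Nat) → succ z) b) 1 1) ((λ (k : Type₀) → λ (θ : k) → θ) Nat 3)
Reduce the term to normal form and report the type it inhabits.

normal form:
  5
inferred type:
  Nat
observation: reduction starts at a beta-redex, and 17 normal-order steps reach the normal form.


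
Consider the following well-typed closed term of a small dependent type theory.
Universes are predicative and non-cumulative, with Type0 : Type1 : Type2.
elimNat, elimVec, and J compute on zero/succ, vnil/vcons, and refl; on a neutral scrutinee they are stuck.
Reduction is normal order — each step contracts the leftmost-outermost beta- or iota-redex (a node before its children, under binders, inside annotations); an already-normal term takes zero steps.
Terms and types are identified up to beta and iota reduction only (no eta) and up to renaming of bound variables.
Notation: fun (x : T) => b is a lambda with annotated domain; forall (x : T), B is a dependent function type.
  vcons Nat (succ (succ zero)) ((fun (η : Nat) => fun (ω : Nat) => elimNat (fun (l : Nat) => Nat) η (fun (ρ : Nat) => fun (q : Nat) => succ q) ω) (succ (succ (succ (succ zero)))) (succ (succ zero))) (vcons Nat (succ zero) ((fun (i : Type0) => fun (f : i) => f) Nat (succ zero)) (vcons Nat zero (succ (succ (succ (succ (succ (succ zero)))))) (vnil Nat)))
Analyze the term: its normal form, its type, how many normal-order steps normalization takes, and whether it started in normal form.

reduced normal form:
  vcons Nat (succ (succ zero)) (succ (succ (succ (succ (succ (succ zero)))))) (vcons Nat (succ zero) (succ zero) (vcons Nat zero (succ (succ (succ (succ (succ (succ zero)))))) (vnil Nat)))
type:
  Vec Nat (succ (succ (succ zero)))
normal-order step count: 11
term was already normal: no
first contracted redex: a beta-redex


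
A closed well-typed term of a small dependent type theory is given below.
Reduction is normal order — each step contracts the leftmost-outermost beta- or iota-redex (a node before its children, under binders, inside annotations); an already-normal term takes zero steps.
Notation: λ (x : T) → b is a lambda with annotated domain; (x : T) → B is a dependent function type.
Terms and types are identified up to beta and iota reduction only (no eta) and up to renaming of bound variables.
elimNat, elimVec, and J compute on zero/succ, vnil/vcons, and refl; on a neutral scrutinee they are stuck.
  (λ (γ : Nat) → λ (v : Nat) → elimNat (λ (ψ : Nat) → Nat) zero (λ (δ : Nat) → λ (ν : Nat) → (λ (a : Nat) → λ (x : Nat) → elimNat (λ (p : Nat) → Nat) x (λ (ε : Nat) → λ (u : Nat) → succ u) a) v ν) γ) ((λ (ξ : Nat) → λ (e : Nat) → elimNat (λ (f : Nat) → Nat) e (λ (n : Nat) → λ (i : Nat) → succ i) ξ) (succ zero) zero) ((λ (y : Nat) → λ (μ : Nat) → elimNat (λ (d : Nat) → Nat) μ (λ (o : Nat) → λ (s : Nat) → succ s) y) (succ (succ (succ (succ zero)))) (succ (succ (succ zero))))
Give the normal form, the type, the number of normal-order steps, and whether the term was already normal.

normal form:
  succ (succ (succ (succ (succ (succ (succ zero))))))
inferred type:
  Nat
steps to reach normal form (normal order): 51
already normal: no
first redex: a beta-redex


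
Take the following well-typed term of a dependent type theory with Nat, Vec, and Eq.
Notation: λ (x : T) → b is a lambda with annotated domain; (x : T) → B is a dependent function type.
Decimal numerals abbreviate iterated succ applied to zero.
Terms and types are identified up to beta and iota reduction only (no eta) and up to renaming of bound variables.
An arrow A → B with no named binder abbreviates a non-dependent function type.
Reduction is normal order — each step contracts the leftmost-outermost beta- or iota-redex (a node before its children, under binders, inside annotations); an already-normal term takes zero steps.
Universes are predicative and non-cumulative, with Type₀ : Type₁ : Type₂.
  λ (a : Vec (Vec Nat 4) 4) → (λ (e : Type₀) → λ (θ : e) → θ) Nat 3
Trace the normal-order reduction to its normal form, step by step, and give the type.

reduction (normal order):
  λ (a : Vec (Vec Nat 4) 4) → (λ (e : Type₀) → λ (θ : e) → θ) Nat 3
  ~> λ (a : Vec (Vec Nat 4) 4) → (λ (e : Nat) → e) 3
  ~> λ (a : Vec (Vec Nat 4) 4) → 3
inferred type:
  Vec (Vec Nat 4) 4 → Nat
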